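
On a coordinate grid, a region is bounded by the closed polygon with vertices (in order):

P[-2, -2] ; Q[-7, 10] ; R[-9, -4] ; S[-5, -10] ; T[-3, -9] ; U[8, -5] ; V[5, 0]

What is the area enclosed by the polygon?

135.5

Apply the shoelace (surveyor's) formula: 2A = Σ (x_i·y_{i+1} − x_{i+1}·y_i), indices taken mod 7.
P→Q: (-2)(10) − (-7)(-2) = -34
Q→R: (-7)(-4) − (-9)(10) = 118
R→S: (-9)(-10) − (-5)(-4) = 70
S→T: (-5)(-9) − (-3)(-10) = 15
T→U: (-3)(-5) − (8)(-9) = 87
U→V: (8)(0) − (5)(-5) = 25
V→P: (5)(-2) − (-2)(0) = -10
Σ = 271
Area = |Σ|/2 = 135.5.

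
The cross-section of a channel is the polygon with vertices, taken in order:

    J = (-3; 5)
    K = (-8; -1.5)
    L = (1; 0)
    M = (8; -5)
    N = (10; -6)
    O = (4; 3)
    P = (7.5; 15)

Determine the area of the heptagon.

Apply the shoelace (surveyor's) formula: 2A = Σ (x_i·y_{i+1} − x_{i+1}·y_i), indices taken mod 7.
J→K: (-3)(-1.5) − (-8)(5) = 44.5
K→L: (-8)(0) − (1)(-1.5) = 1.5
L→M: (1)(-5) − (8)(0) = -5
M→N: (8)(-6) − (10)(-5) = 2
N→O: (10)(3) − (4)(-6) = 54
O→P: (4)(15) − (7.5)(3) = 37.5
P→J: (7.5)(5) − (-3)(15) = 82.5
Σ = 217
Area = |Σ|/2 = 108.5.

108.5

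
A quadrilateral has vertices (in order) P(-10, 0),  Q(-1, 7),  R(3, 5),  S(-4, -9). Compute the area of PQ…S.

Σ = (-70) + (-26) + (-7) + (-90) = -193
Area = |Σ|/2 = 96.5.

96.5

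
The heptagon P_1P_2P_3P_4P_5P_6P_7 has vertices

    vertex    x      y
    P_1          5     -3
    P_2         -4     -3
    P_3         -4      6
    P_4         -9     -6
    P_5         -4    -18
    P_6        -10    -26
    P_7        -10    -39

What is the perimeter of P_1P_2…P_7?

|P_1P_2| = √((-9)² + (0)²) = √81 = 9
|P_2P_3| = √((0)² + (9)²) = √81 = 9
|P_3P_4| = √((-5)² + (-12)²) = √169 = 13
|P_4P_5| = √((5)² + (-12)²) = √169 = 13
|P_5P_6| = √((-6)² + (-8)²) = √100 = 10
|P_6P_7| = √((0)² + (-13)²) = √169 = 13
|P_7P_1| = √((15)² + (36)²) = √1521 = 39
Perimeter = 9 + 9 + 13 + 13 + 10 + 13 + 39 = 106.

106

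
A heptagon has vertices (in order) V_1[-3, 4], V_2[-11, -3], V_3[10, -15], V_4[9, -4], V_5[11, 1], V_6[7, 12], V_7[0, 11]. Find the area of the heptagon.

Cross-terms: 53, 195, 95, 53, 125, 77, 33  ⇒  Σ = 631
Area = |Σ|/2 = 315.5.

315.5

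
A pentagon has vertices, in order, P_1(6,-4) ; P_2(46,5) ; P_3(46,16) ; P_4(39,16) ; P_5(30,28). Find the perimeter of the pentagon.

|P_1P_2| = √((40)² + (9)²) = √1681 = 41
|P_2P_3| = √((0)² + (11)²) = √121 = 11
|P_3P_4| = √((-7)² + (0)²) = √49 = 7
|P_4P_5| = √((-9)² + (12)²) = √225 = 15
|P_5P_1| = √((-24)² + (-32)²) = √1600 = 40
Perimeter = 41 + 11 + 7 + 15 + 40 = 114.

114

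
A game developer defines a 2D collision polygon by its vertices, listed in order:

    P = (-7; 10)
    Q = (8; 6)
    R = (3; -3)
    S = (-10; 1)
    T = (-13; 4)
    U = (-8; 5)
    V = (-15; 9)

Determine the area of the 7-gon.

167.5

Σ = (-122) + (-42) + (-27) + (-27) + (-33) + (3) + (-87) = -335
Area = |Σ|/2 = 167.5.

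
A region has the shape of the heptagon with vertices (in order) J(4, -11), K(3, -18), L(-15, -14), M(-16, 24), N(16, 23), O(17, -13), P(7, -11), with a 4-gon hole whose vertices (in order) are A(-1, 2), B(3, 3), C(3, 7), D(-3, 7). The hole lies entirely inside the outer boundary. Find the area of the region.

Outer boundary:
Apply the shoelace formula: 2A = Σ (x_i·y_{i+1} − x_{i+1}·y_i), indices taken mod 7.
Σ = (-39) + (-312) + (-584) + (-752) + (-599) + (-96) + (-33) = -2415
Area = |Σ|/2 = 1207.5.
Hole:
Apply the shoelace formula: 2A = Σ (x_i·y_{i+1} − x_{i+1}·y_i), indices taken mod 4.
Σ = (-9) + (12) + (42) + (1) = 46
Area = |Σ|/2 = 23.
Net area = 1207.5 − 23 = 1184.5.

1184.5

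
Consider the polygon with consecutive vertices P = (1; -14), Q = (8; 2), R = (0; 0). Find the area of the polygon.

P→Q: (1)(2) − (8)(-14) = 114
Q→R: (8)(0) − (0)(2) = 0
R→P: (0)(-14) − (1)(0) = 0
Σ = 114
Area = |Σ|/2 = 57.

57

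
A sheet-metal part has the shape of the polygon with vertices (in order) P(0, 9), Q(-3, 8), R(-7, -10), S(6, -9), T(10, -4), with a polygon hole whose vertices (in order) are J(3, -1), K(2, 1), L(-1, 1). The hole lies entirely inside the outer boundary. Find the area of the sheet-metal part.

193

Outer boundary:
Apply the surveyor's formula: 2A = Σ (x_i·y_{i+1} − x_{i+1}·y_i), indices taken mod 5.
Cross-terms: 27, 86, 123, 66, 90  ⇒  Σ = 392
Area = |Σ|/2 = 196.
Hole:
Apply Gauss's area formula: 2A = Σ (x_i·y_{i+1} − x_{i+1}·y_i), indices taken mod 3.
Σ = (5) + (3) + (-2) = 6
Area = |Σ|/2 = 3.
Net area = 196 − 3 = 193.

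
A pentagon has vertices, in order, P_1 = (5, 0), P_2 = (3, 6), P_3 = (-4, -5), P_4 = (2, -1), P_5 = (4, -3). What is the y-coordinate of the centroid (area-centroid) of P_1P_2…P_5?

34/99

Apply the shoelace formula. First the cross-terms c_i = x_i·y_{i+1} − x_{i+1}·y_i:
  30, 9, 14, -2, 15  ⇒  2A = 66, A = 33.
Then Σ (y_i + y_{i+1})·c_i = 68, so ȳ = 68 / (6·33) = 34/99.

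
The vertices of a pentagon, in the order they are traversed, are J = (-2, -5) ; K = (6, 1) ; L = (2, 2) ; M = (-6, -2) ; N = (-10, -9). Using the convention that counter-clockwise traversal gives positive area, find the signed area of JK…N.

56

Apply the shoelace formula: 2A = Σ (x_i·y_{i+1} − x_{i+1}·y_i), indices taken mod 5.
J→K: (-2)(1) − (6)(-5) = 28
K→L: (6)(2) − (2)(1) = 10
L→M: (2)(-2) − (-6)(2) = 8
M→N: (-6)(-9) − (-10)(-2) = 34
N→J: (-10)(-5) − (-2)(-9) = 32
Σ = 112
Signed area = Σ/2 = 56 (positive ⇒ counter-clockwise traversal).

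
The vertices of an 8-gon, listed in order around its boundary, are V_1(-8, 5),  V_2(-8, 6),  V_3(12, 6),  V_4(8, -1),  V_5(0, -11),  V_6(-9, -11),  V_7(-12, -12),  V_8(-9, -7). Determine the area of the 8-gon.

262

Apply the shoelace (surveyor's) formula: 2A = Σ (x_i·y_{i+1} − x_{i+1}·y_i), indices taken mod 8.
Σ = (-8) + (-120) + (-60) + (-88) + (-99) + (-24) + (-24) + (-101) = -524
Area = |Σ|/2 = 262.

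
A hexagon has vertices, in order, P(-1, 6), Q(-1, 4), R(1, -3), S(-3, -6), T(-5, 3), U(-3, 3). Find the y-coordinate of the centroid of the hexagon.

Apply the surveyor's formula. First the cross-terms c_i = x_i·y_{i+1} − x_{i+1}·y_i:
  2, -1, -15, -39, -6, -15  ⇒  2A = -74, A = -37.
Then Σ (y_i + y_{i+1})·c_i = 100, so ȳ = 100 / (6·(-37)) = -50/111.

-50/111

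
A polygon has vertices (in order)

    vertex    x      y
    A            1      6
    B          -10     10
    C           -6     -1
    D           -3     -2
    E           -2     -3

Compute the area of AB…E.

72.5

Apply the shoelace (surveyor's) formula: 2A = Σ (x_i·y_{i+1} − x_{i+1}·y_i), indices taken mod 5.
A→B: (1)(10) − (-10)(6) = 70
B→C: (-10)(-1) − (-6)(10) = 70
C→D: (-6)(-2) − (-3)(-1) = 9
D→E: (-3)(-3) − (-2)(-2) = 5
E→A: (-2)(6) − (1)(-3) = -9
Σ = 145
Area = |Σ|/2 = 72.5.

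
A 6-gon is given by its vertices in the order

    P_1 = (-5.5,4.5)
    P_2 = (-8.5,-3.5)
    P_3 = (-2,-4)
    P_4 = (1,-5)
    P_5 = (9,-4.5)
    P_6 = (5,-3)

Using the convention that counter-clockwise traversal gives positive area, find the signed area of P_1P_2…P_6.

Apply the shoelace formula: 2A = Σ (x_i·y_{i+1} − x_{i+1}·y_i), indices taken mod 6.
Cross-terms: 57.5, 27, 14, 40.5, -4.5, 6  ⇒  Σ = 140.5
Signed area = Σ/2 = 70.25 (positive ⇒ counter-clockwise traversal).

70.25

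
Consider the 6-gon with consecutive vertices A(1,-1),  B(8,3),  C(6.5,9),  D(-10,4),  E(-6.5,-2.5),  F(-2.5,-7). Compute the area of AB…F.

Cross-terms: 11, 52.5, 116, 51, 39.25, 9.5  ⇒  Σ = 279.25
Area = |Σ|/2 = 139.625.

139.625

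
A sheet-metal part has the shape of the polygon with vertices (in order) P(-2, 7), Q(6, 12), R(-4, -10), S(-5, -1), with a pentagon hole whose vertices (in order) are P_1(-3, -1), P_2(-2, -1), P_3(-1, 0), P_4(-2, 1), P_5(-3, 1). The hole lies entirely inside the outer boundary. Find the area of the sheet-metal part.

77.5

Outer boundary:
Apply the shoelace (surveyor's) formula: 2A = Σ (x_i·y_{i+1} − x_{i+1}·y_i), indices taken mod 4.
P→Q: (-2)(12) − (6)(7) = -66
Q→R: (6)(-10) − (-4)(12) = -12
R→S: (-4)(-1) − (-5)(-10) = -46
S→P: (-5)(7) − (-2)(-1) = -37
Σ = -161
Area = |Σ|/2 = 80.5.
Hole:
Apply the surveyor's formula: 2A = Σ (x_i·y_{i+1} − x_{i+1}·y_i), indices taken mod 5.
Cross-terms: 1, -1, -1, 1, 6  ⇒  Σ = 6
Area = |Σ|/2 = 3.
Net area = 80.5 − 3 = 77.5.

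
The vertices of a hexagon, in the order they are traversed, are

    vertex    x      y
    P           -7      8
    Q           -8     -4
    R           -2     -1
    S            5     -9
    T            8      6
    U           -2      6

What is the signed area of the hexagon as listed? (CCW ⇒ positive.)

Σ = (92) + (0) + (23) + (102) + (60) + (26) = 303
Signed area = Σ/2 = 151.5 (positive ⇒ counter-clockwise traversal).

151.5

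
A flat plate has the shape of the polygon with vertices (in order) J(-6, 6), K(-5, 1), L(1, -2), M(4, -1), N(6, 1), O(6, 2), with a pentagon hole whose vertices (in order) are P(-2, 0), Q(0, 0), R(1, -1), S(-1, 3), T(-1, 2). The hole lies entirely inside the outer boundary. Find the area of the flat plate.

Outer boundary:
Apply Gauss's area formula: 2A = Σ (x_i·y_{i+1} − x_{i+1}·y_i), indices taken mod 6.
Σ = (24) + (9) + (7) + (10) + (6) + (48) = 104
Area = |Σ|/2 = 52.
Hole:
Apply Gauss's area formula: 2A = Σ (x_i·y_{i+1} − x_{i+1}·y_i), indices taken mod 5.
Cross-terms: 0, 0, 2, 1, 4  ⇒  Σ = 7
Area = |Σ|/2 = 3.5.
Net area = 52 − 3.5 = 48.5.

48.5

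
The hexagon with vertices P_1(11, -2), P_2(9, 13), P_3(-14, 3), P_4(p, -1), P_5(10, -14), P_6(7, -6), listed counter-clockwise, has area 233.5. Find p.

The doubled signed area Σ (x_i y_{i+1} − x_{i+1} y_i) is linear in p.
With p=0 it equals 484; the coefficient of p is -17 (from the two edges through P_4).
So -17·p + 484 = 2·233.5 = 467 ⇒ p = 1.

1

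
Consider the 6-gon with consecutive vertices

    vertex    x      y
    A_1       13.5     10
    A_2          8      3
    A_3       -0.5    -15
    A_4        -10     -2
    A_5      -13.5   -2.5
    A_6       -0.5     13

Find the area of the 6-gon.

Σ = (-39.5) + (-118.5) + (-149) + (-2) + (-176.75) + (-180.5) = -666.25
Area = |Σ|/2 = 333.125.

333.125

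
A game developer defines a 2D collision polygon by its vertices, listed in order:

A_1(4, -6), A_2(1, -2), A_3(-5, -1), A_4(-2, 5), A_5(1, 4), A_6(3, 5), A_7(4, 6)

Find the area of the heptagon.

A_1→A_2: (4)(-2) − (1)(-6) = -2
A_2→A_3: (1)(-1) − (-5)(-2) = -11
A_3→A_4: (-5)(5) − (-2)(-1) = -27
A_4→A_5: (-2)(4) − (1)(5) = -13
A_5→A_6: (1)(5) − (3)(4) = -7
A_6→A_7: (3)(6) − (4)(5) = -2
A_7→A_1: (4)(-6) − (4)(6) = -48
Σ = -110
Area = |Σ|/2 = 55.

55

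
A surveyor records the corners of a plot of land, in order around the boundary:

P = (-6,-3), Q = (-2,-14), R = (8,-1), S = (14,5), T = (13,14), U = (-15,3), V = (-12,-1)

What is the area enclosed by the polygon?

353.5

Apply the shoelace formula: 2A = Σ (x_i·y_{i+1} − x_{i+1}·y_i), indices taken mod 7.
Σ = (78) + (114) + (54) + (131) + (249) + (51) + (30) = 707
Area = |Σ|/2 = 353.5.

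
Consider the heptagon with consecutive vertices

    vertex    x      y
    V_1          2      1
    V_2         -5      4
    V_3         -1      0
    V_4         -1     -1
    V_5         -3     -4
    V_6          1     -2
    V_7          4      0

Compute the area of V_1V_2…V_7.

Σ = (13) + (4) + (1) + (1) + (10) + (8) + (4) = 41
Area = |Σ|/2 = 20.5.

20.5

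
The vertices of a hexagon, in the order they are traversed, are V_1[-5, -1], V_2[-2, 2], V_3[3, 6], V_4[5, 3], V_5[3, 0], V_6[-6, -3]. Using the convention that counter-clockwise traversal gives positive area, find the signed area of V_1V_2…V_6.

Cross-terms: -12, -18, -21, -9, -9, -9  ⇒  Σ = -78
Signed area = Σ/2 = -39 (negative ⇒ clockwise traversal).

-39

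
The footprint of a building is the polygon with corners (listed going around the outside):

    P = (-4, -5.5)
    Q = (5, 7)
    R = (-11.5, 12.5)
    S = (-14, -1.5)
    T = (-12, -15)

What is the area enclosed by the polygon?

266.375

Cross-terms: -0.5, 143, 192.25, 192, 6  ⇒  Σ = 532.75
Area = |Σ|/2 = 266.375.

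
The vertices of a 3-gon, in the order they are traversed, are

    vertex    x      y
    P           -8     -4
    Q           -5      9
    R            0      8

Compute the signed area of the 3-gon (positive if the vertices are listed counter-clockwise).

Σ = (-92) + (-40) + (64) = -68
Signed area = Σ/2 = -34 (negative ⇒ clockwise traversal).

-34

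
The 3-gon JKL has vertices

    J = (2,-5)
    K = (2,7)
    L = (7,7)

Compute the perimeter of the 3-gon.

|JK| = √((0)² + (12)²) = √144 = 12
|KL| = √((5)² + (0)²) = √25 = 5
|LJ| = √((-5)² + (-12)²) = √169 = 13
Perimeter = 12 + 5 + 13 = 30.

30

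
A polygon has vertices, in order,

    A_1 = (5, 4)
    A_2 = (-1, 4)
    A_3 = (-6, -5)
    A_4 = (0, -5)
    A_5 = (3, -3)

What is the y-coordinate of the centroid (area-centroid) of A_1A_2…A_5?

-46/75

Apply the shoelace formula. First the cross-terms c_i = x_i·y_{i+1} − x_{i+1}·y_i:
  24, 29, 30, 15, 27  ⇒  2A = 125, A = 62.5.
Then Σ (y_i + y_{i+1})·c_i = -230, so ȳ = -230 / (6·62.5) = -46/75.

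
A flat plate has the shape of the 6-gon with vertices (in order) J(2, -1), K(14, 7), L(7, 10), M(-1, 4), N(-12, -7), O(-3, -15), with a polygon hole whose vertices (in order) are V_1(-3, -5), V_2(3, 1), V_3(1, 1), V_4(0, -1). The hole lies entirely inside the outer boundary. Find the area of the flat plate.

Outer boundary:
Apply the surveyor's formula: 2A = Σ (x_i·y_{i+1} − x_{i+1}·y_i), indices taken mod 6.
Σ = (28) + (91) + (38) + (55) + (159) + (33) = 404
Area = |Σ|/2 = 202.
Hole:
Apply the shoelace (surveyor's) formula: 2A = Σ (x_i·y_{i+1} − x_{i+1}·y_i), indices taken mod 4.
V_1→V_2: (-3)(1) − (3)(-5) = 12
V_2→V_3: (3)(1) − (1)(1) = 2
V_3→V_4: (1)(-1) − (0)(1) = -1
V_4→V_1: (0)(-5) − (-3)(-1) = -3
Σ = 10
Area = |Σ|/2 = 5.
Net area = 202 − 5 = 197.

197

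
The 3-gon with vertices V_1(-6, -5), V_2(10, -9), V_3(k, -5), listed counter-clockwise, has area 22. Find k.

5

The doubled signed area Σ (x_i y_{i+1} − x_{i+1} y_i) is linear in k.
With k=0 it equals 24; the coefficient of k is 4 (from the two edges through V_3).
So 4·k + 24 = 2·22 = 44 ⇒ k = 5.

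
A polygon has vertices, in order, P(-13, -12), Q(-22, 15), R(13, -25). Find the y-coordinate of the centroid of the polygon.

Apply the shoelace (surveyor's) formula. First the cross-terms c_i = x_i·y_{i+1} − x_{i+1}·y_i:
  -459, 355, -481  ⇒  2A = -585, A = -292.5.
Then Σ (y_i + y_{i+1})·c_i = 12870, so ȳ = 12870 / (6·(-292.5)) = -22/3.

-22/3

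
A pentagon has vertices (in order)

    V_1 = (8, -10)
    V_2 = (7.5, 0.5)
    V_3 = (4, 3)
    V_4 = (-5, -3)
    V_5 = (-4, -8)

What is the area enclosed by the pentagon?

117.25

Cross-terms: 79, 20.5, 3, 28, 104  ⇒  Σ = 234.5
Area = |Σ|/2 = 117.25.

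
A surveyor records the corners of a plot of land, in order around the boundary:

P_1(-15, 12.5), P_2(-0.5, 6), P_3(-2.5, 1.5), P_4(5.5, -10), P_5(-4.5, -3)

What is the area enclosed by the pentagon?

107.75

Apply the shoelace formula: 2A = Σ (x_i·y_{i+1} − x_{i+1}·y_i), indices taken mod 5.
Σ = (-83.75) + (14.25) + (16.75) + (-61.5) + (-101.25) = -215.5
Area = |Σ|/2 = 107.75.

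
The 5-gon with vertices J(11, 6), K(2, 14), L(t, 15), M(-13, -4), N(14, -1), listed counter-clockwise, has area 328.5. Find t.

-7

The doubled signed area Σ (x_i y_{i+1} − x_{i+1} y_i) is linear in t.
With t=0 it equals 531; the coefficient of t is -18 (from the two edges through L).
So -18·t + 531 = 2·328.5 = 657 ⇒ t = -7.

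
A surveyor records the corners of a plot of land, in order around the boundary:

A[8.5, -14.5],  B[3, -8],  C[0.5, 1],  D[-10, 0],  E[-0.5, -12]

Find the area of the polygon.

Apply Gauss's area formula: 2A = Σ (x_i·y_{i+1} − x_{i+1}·y_i), indices taken mod 5.
Σ = (-24.5) + (7) + (10) + (120) + (109.25) = 221.75
Area = |Σ|/2 = 110.875.

110.875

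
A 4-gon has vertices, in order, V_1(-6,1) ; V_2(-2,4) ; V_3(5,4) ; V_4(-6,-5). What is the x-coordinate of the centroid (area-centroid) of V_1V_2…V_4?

-175/87

Apply the shoelace formula. First the cross-terms c_i = x_i·y_{i+1} − x_{i+1}·y_i:
  -22, -28, -1, -36  ⇒  2A = -87, A = -43.5.
Then Σ (x_i + x_{i+1})·c_i = 525, so x̄ = 525 / (6·(-43.5)) = -175/87.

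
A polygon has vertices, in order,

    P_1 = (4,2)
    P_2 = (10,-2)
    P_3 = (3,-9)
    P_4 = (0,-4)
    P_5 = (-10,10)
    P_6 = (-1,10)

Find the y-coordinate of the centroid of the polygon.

Apply the shoelace formula. First the cross-terms c_i = x_i·y_{i+1} − x_{i+1}·y_i:
  -28, -84, -12, -40, -90, -42  ⇒  2A = -296, A = -148.
Then Σ (y_i + y_{i+1})·c_i = -1464, so ȳ = -1464 / (6·(-148)) = 61/37.

61/37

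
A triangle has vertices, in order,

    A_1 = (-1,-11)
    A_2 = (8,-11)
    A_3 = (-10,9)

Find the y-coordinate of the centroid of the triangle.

Apply the shoelace (surveyor's) formula. First the cross-terms c_i = x_i·y_{i+1} − x_{i+1}·y_i:
  99, -38, 119  ⇒  2A = 180, A = 90.
Then Σ (y_i + y_{i+1})·c_i = -2340, so ȳ = -2340 / (6·90) = -13/3.

-13/3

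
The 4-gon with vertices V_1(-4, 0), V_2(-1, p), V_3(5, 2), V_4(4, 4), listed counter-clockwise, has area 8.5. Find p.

1

Write out the shoelace sum; only the two edges meeting at V_2 involve p:
2·Area = [((-4)·p − (-1)·0) + ((-1)·2 − 5·p)] + 28
       = -9·p + 26 = 17
⇒ p = 1.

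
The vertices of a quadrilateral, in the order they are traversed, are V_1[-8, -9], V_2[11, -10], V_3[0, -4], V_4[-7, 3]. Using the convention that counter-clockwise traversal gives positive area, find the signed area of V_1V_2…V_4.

Apply Gauss's area formula: 2A = Σ (x_i·y_{i+1} − x_{i+1}·y_i), indices taken mod 4.
V_1→V_2: (-8)(-10) − (11)(-9) = 179
V_2→V_3: (11)(-4) − (0)(-10) = -44
V_3→V_4: (0)(3) − (-7)(-4) = -28
V_4→V_1: (-7)(-9) − (-8)(3) = 87
Σ = 194
Signed area = Σ/2 = 97 (positive ⇒ counter-clockwise traversal).

97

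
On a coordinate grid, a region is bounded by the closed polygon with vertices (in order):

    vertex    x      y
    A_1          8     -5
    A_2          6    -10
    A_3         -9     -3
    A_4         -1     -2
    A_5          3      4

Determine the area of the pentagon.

94

Apply the surveyor's formula: 2A = Σ (x_i·y_{i+1} − x_{i+1}·y_i), indices taken mod 5.
A_1→A_2: (8)(-10) − (6)(-5) = -50
A_2→A_3: (6)(-3) − (-9)(-10) = -108
A_3→A_4: (-9)(-2) − (-1)(-3) = 15
A_4→A_5: (-1)(4) − (3)(-2) = 2
A_5→A_1: (3)(-5) − (8)(4) = -47
Σ = -188
Area = |Σ|/2 = 94.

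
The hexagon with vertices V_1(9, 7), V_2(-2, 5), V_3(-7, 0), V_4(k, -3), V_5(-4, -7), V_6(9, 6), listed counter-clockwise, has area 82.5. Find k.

Write out the shoelace sum; only the two edges meeting at V_4 involve k:
2·Area = [((-7)·(-3) − k·0) + (k·(-7) − (-4)·(-3))] + 142
       = -7·k + 151 = 165
⇒ k = -2.

-2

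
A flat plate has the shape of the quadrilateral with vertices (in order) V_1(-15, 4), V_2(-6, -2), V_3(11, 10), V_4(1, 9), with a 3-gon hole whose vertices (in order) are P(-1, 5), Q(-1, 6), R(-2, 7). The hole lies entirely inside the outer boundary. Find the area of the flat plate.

121.5

Outer boundary:
Apply the shoelace (surveyor's) formula: 2A = Σ (x_i·y_{i+1} − x_{i+1}·y_i), indices taken mod 4.
Cross-terms: 54, -38, 89, 139  ⇒  Σ = 244
Area = |Σ|/2 = 122.
Hole:
Cross-terms: -1, 5, -3  ⇒  Σ = 1
Area = |Σ|/2 = 0.5.
Net area = 122 − 0.5 = 121.5.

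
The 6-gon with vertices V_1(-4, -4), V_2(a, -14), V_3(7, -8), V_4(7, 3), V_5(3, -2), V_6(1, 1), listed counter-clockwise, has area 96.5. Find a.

The doubled signed area Σ (x_i y_{i+1} − x_{i+1} y_i) is linear in a.
With a=0 it equals 213; the coefficient of a is -4 (from the two edges through V_2).
So -4·a + 213 = 2·96.5 = 193 ⇒ a = 5.

5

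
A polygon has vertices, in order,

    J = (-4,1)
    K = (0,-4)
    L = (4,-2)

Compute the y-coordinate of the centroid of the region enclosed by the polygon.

Apply the surveyor's formula. First the cross-terms c_i = x_i·y_{i+1} − x_{i+1}·y_i:
  16, 16, -4  ⇒  2A = 28, A = 14.
Then Σ (y_i + y_{i+1})·c_i = -140, so ȳ = -140 / (6·14) = -5/3.

-5/3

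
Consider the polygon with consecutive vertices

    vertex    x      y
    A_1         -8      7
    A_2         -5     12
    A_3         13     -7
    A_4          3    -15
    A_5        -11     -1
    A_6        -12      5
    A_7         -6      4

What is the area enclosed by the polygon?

Apply the surveyor's formula: 2A = Σ (x_i·y_{i+1} − x_{i+1}·y_i), indices taken mod 7.
Σ = (-61) + (-121) + (-174) + (-168) + (-67) + (-18) + (-10) = -619
Area = |Σ|/2 = 309.5.

309.5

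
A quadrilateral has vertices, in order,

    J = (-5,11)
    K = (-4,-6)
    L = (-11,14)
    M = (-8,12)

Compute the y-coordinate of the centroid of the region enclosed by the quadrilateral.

Apply the surveyor's formula. First the cross-terms c_i = x_i·y_{i+1} − x_{i+1}·y_i:
  74, -122, -20, -28  ⇒  2A = -96, A = -48.
Then Σ (y_i + y_{i+1})·c_i = -1770, so ȳ = -1770 / (6·(-48)) = 295/48.

295/48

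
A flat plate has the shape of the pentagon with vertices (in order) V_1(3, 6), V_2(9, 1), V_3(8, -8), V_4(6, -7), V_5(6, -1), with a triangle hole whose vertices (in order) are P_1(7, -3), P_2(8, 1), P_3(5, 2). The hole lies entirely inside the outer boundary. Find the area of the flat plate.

Outer boundary:
Σ = (-51) + (-80) + (-8) + (36) + (39) = -64
Area = |Σ|/2 = 32.
Hole:
Apply the shoelace formula: 2A = Σ (x_i·y_{i+1} − x_{i+1}·y_i), indices taken mod 3.
Σ = (31) + (11) + (-29) = 13
Area = |Σ|/2 = 6.5.
Net area = 32 − 6.5 = 25.5.

25.5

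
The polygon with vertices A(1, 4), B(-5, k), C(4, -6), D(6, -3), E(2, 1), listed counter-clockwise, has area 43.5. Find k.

Write out the shoelace sum; only the two edges meeting at B involve k:
2·Area = [(1·k − (-5)·4) + ((-5)·(-6) − 4·k)] + 43
       = -3·k + 93 = 87
⇒ k = 2.

2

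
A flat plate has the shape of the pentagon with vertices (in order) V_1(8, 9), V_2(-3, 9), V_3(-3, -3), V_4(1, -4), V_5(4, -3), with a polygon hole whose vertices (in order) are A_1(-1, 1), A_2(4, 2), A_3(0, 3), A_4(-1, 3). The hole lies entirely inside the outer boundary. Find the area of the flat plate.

106

Outer boundary:
Σ = (99) + (36) + (15) + (13) + (60) = 223
Area = |Σ|/2 = 111.5.
Hole:
Apply the shoelace (surveyor's) formula: 2A = Σ (x_i·y_{i+1} − x_{i+1}·y_i), indices taken mod 4.
Σ = (-6) + (12) + (3) + (2) = 11
Area = |Σ|/2 = 5.5.
Net area = 111.5 − 5.5 = 106.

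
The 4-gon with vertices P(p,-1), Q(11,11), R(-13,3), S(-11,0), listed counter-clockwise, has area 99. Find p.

The doubled signed area Σ (x_i y_{i+1} − x_{i+1} y_i) is linear in p.
With p=0 it equals 231; the coefficient of p is 11 (from the two edges through P).
So 11·p + 231 = 2·99 = 198 ⇒ p = -3.

-3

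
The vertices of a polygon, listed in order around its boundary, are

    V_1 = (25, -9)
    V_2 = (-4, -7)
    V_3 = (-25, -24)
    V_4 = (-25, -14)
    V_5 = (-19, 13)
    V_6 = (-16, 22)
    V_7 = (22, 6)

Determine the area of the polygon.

1134.5

Apply the shoelace formula: 2A = Σ (x_i·y_{i+1} − x_{i+1}·y_i), indices taken mod 7.
Cross-terms: -211, -79, -250, -591, -210, -580, -348  ⇒  Σ = -2269
Area = |Σ|/2 = 1134.5.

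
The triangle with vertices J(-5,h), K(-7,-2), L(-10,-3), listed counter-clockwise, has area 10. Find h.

The doubled signed area Σ (x_i y_{i+1} − x_{i+1} y_i) is linear in h.
With h=0 it equals -4; the coefficient of h is -3 (from the two edges through J).
So -3·h + -4 = 2·10 = 20 ⇒ h = -8.

-8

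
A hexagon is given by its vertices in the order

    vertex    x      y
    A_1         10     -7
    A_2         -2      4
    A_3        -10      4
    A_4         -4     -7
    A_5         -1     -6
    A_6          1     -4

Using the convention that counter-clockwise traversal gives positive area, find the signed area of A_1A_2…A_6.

102

Σ = (26) + (32) + (86) + (17) + (10) + (33) = 204
Signed area = Σ/2 = 102 (positive ⇒ counter-clockwise traversal).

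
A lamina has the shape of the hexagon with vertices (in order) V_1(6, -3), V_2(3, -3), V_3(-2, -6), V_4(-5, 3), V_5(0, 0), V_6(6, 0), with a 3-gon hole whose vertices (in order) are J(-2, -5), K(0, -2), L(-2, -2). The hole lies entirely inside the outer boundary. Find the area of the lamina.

Outer boundary:
Apply Gauss's area formula: 2A = Σ (x_i·y_{i+1} − x_{i+1}·y_i), indices taken mod 6.
Σ = (-9) + (-24) + (-36) + (0) + (0) + (-18) = -87
Area = |Σ|/2 = 43.5.
Hole:
J→K: (-2)(-2) − (0)(-5) = 4
K→L: (0)(-2) − (-2)(-2) = -4
L→J: (-2)(-5) − (-2)(-2) = 6
Σ = 6
Area = |Σ|/2 = 3.
Net area = 43.5 − 3 = 40.5.

40.5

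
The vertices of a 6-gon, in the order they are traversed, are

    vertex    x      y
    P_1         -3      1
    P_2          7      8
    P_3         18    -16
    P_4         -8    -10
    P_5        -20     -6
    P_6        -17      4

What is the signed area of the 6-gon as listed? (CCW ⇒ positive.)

Σ = (-31) + (-256) + (-308) + (-152) + (-182) + (-5) = -934
Signed area = Σ/2 = -467 (negative ⇒ clockwise traversal).

-467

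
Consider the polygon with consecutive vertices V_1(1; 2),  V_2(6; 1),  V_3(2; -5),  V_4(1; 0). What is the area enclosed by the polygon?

V_1→V_2: (1)(1) − (6)(2) = -11
V_2→V_3: (6)(-5) − (2)(1) = -32
V_3→V_4: (2)(0) − (1)(-5) = 5
V_4→V_1: (1)(2) − (1)(0) = 2
Σ = -36
Area = |Σ|/2 = 18.

18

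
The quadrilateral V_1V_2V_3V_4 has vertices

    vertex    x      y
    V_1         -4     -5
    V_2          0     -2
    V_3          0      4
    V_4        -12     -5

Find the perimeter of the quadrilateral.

34

|V_1V_2| = √((4)² + (3)²) = √25 = 5
|V_2V_3| = √((0)² + (6)²) = √36 = 6
|V_3V_4| = √((-12)² + (-9)²) = √225 = 15
|V_4V_1| = √((8)² + (0)²) = √64 = 8
Perimeter = 5 + 6 + 15 + 8 = 34.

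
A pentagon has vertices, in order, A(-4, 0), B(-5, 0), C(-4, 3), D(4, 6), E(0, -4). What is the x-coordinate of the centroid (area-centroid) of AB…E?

-45/83

Apply Gauss's area formula. First the cross-terms c_i = x_i·y_{i+1} − x_{i+1}·y_i:
  0, -15, -36, -16, -16  ⇒  2A = -83, A = -41.5.
Then Σ (x_i + x_{i+1})·c_i = 135, so x̄ = 135 / (6·(-41.5)) = -45/83.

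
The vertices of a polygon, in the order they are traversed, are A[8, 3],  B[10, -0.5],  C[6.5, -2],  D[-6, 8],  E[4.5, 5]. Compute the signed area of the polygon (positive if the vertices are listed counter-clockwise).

Apply the surveyor's formula: 2A = Σ (x_i·y_{i+1} − x_{i+1}·y_i), indices taken mod 5.
A→B: (8)(-0.5) − (10)(3) = -34
B→C: (10)(-2) − (6.5)(-0.5) = -16.75
C→D: (6.5)(8) − (-6)(-2) = 40
D→E: (-6)(5) − (4.5)(8) = -66
E→A: (4.5)(3) − (8)(5) = -26.5
Σ = -103.25
Signed area = Σ/2 = -51.625 (negative ⇒ clockwise traversal).

-51.625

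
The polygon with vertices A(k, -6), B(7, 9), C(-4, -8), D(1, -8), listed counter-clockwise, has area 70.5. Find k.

The doubled signed area Σ (x_i y_{i+1} − x_{i+1} y_i) is linear in k.
With k=0 it equals 56; the coefficient of k is 17 (from the two edges through A).
So 17·k + 56 = 2·70.5 = 141 ⇒ k = 5.

5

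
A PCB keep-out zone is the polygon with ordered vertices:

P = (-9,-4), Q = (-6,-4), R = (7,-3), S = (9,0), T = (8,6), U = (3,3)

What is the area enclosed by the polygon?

Cross-terms: 12, 46, 27, 54, 6, 15  ⇒  Σ = 160
Area = |Σ|/2 = 80.

80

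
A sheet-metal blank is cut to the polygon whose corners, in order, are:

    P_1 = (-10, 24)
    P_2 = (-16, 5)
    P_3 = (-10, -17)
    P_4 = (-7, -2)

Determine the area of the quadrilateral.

Apply the shoelace formula: 2A = Σ (x_i·y_{i+1} − x_{i+1}·y_i), indices taken mod 4.
P_1→P_2: (-10)(5) − (-16)(24) = 334
P_2→P_3: (-16)(-17) − (-10)(5) = 322
P_3→P_4: (-10)(-2) − (-7)(-17) = -99
P_4→P_1: (-7)(24) − (-10)(-2) = -188
Σ = 369
Area = |Σ|/2 = 184.5.

184.5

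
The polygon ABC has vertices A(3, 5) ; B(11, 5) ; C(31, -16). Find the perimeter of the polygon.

72

|AB| = √((8)² + (0)²) = √64 = 8
|BC| = √((20)² + (-21)²) = √841 = 29
|CA| = √((-28)² + (21)²) = √1225 = 35
Perimeter = 8 + 29 + 35 = 72.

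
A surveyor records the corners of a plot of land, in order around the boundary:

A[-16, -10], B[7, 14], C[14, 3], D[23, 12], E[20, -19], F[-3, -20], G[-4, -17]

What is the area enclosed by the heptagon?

812.5

Apply the surveyor's formula: 2A = Σ (x_i·y_{i+1} − x_{i+1}·y_i), indices taken mod 7.
A→B: (-16)(14) − (7)(-10) = -154
B→C: (7)(3) − (14)(14) = -175
C→D: (14)(12) − (23)(3) = 99
D→E: (23)(-19) − (20)(12) = -677
E→F: (20)(-20) − (-3)(-19) = -457
F→G: (-3)(-17) − (-4)(-20) = -29
G→A: (-4)(-10) − (-16)(-17) = -232
Σ = -1625
Area = |Σ|/2 = 812.5.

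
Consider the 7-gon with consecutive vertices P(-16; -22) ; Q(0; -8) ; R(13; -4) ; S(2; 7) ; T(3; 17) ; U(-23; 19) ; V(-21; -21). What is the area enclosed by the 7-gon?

900

Apply Gauss's area formula: 2A = Σ (x_i·y_{i+1} − x_{i+1}·y_i), indices taken mod 7.
P→Q: (-16)(-8) − (0)(-22) = 128
Q→R: (0)(-4) − (13)(-8) = 104
R→S: (13)(7) − (2)(-4) = 99
S→T: (2)(17) − (3)(7) = 13
T→U: (3)(19) − (-23)(17) = 448
U→V: (-23)(-21) − (-21)(19) = 882
V→P: (-21)(-22) − (-16)(-21) = 126
Σ = 1800
Area = |Σ|/2 = 900.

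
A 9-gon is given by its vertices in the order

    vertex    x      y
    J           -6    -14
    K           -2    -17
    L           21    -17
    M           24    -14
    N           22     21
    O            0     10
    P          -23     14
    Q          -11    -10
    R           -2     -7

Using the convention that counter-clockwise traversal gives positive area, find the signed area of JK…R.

1134

Apply the shoelace (surveyor's) formula: 2A = Σ (x_i·y_{i+1} − x_{i+1}·y_i), indices taken mod 9.
Σ = (74) + (391) + (114) + (812) + (220) + (230) + (384) + (57) + (-14) = 2268
Signed area = Σ/2 = 1134 (positive ⇒ counter-clockwise traversal).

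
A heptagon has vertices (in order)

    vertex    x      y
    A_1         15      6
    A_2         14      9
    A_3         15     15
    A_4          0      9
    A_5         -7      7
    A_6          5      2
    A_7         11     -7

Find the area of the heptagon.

194.5

Apply the shoelace (surveyor's) formula: 2A = Σ (x_i·y_{i+1} − x_{i+1}·y_i), indices taken mod 7.
Cross-terms: 51, 75, 135, 63, -49, -57, 171  ⇒  Σ = 389
Area = |Σ|/2 = 194.5.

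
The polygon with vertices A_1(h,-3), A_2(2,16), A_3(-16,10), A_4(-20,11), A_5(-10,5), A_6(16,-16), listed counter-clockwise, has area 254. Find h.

Write out the shoelace sum; only the two edges meeting at A_1 involve h:
2·Area = [(16·(-3) − h·(-16)) + (h·16 − 2·(-3))] + 390
       = 32·h + 348 = 508
⇒ h = 5.

5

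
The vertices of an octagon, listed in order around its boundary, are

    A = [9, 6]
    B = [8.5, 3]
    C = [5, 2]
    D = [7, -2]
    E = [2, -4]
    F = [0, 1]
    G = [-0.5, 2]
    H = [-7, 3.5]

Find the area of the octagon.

A→B: (9)(3) − (8.5)(6) = -24
B→C: (8.5)(2) − (5)(3) = 2
C→D: (5)(-2) − (7)(2) = -24
D→E: (7)(-4) − (2)(-2) = -24
E→F: (2)(1) − (0)(-4) = 2
F→G: (0)(2) − (-0.5)(1) = 0.5
G→H: (-0.5)(3.5) − (-7)(2) = 12.25
H→A: (-7)(6) − (9)(3.5) = -73.5
Σ = -128.75
Area = |Σ|/2 = 64.375.

64.375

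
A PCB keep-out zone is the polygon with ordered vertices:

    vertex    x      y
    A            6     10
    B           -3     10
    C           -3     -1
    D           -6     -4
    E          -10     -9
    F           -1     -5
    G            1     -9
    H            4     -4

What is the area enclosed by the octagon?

147

Σ = (90) + (33) + (6) + (14) + (41) + (14) + (32) + (64) = 294
Area = |Σ|/2 = 147.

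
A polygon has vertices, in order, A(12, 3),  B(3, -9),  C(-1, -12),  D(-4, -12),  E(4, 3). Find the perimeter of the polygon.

48

|AB| = √((-9)² + (-12)²) = √225 = 15
|BC| = √((-4)² + (-3)²) = √25 = 5
|CD| = √((-3)² + (0)²) = √9 = 3
|DE| = √((8)² + (15)²) = √289 = 17
|EA| = √((8)² + (0)²) = √64 = 8
Perimeter = 15 + 5 + 3 + 17 + 8 = 48.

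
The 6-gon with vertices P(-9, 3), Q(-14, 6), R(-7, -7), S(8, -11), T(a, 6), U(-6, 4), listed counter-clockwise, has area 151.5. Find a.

Write out the shoelace sum; only the two edges meeting at T involve a:
2·Area = [(8·6 − a·(-11)) + (a·4 − (-6)·6)] + 279
       = 15·a + 363 = 303
⇒ a = -4.

-4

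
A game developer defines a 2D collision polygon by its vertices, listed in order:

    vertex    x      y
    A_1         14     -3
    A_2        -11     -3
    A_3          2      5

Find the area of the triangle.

Apply the surveyor's formula: 2A = Σ (x_i·y_{i+1} − x_{i+1}·y_i), indices taken mod 3.
Σ = (-75) + (-49) + (-76) = -200
Area = |Σ|/2 = 100.

100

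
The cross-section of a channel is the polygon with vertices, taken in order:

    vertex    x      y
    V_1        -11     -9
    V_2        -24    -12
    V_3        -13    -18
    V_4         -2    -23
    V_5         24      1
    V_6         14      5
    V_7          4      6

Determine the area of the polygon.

Σ = (-84) + (276) + (263) + (550) + (106) + (64) + (30) = 1205
Area = |Σ|/2 = 602.5.

602.5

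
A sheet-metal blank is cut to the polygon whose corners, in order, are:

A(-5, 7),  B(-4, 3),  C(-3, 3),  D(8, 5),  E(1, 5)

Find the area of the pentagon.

Σ = (13) + (-3) + (-39) + (35) + (32) = 38
Area = |Σ|/2 = 19.

19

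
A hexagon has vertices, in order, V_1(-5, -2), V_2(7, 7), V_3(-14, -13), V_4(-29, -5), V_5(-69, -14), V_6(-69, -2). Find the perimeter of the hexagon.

|V_1V_2| = √((12)² + (9)²) = √225 = 15
|V_2V_3| = √((-21)² + (-20)²) = √841 = 29
|V_3V_4| = √((-15)² + (8)²) = √289 = 17
|V_4V_5| = √((-40)² + (-9)²) = √1681 = 41
|V_5V_6| = √((0)² + (12)²) = √144 = 12
|V_6V_1| = √((64)² + (0)²) = √4096 = 64
Perimeter = 15 + 29 + 17 + 41 + 12 + 64 = 178.

178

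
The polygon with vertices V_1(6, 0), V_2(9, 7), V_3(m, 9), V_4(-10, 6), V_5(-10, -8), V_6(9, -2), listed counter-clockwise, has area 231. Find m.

-5

Write out the shoelace sum; only the two edges meeting at V_3 involve m:
2·Area = [(9·9 − m·7) + (m·6 − (-10)·9)] + 286
       = -1·m + 457 = 462
⇒ m = -5.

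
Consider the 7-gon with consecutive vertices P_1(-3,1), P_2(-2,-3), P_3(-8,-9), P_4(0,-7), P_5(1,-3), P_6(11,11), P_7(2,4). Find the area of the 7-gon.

Apply Gauss's area formula: 2A = Σ (x_i·y_{i+1} − x_{i+1}·y_i), indices taken mod 7.
P_1→P_2: (-3)(-3) − (-2)(1) = 11
P_2→P_3: (-2)(-9) − (-8)(-3) = -6
P_3→P_4: (-8)(-7) − (0)(-9) = 56
P_4→P_5: (0)(-3) − (1)(-7) = 7
P_5→P_6: (1)(11) − (11)(-3) = 44
P_6→P_7: (11)(4) − (2)(11) = 22
P_7→P_1: (2)(1) − (-3)(4) = 14
Σ = 148
Area = |Σ|/2 = 74.

74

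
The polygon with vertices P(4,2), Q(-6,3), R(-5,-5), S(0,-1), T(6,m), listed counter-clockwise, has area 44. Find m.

Write out the shoelace sum; only the two edges meeting at T involve m:
2·Area = [(0·m − 6·(-1)) + (6·2 − 4·m)] + 74
       = -4·m + 92 = 88
⇒ m = 1.

1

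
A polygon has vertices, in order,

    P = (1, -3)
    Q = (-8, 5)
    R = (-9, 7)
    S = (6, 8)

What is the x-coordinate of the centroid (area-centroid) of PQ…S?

-16/17

Apply Gauss's area formula. First the cross-terms c_i = x_i·y_{i+1} − x_{i+1}·y_i:
  -19, -11, -114, -26  ⇒  2A = -170, A = -85.
Then Σ (x_i + x_{i+1})·c_i = 480, so x̄ = 480 / (6·(-85)) = -16/17.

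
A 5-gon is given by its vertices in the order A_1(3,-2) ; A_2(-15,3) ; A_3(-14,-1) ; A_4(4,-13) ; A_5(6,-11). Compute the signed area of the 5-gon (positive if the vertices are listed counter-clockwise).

Σ = (-21) + (57) + (186) + (34) + (21) = 277
Signed area = Σ/2 = 138.5 (positive ⇒ counter-clockwise traversal).

138.5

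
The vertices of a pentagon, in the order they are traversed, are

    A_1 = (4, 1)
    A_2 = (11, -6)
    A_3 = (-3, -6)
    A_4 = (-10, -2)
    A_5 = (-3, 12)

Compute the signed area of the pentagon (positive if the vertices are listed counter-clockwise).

Apply Gauss's area formula: 2A = Σ (x_i·y_{i+1} − x_{i+1}·y_i), indices taken mod 5.
Cross-terms: -35, -84, -54, -126, -51  ⇒  Σ = -350
Signed area = Σ/2 = -175 (negative ⇒ clockwise traversal).

-175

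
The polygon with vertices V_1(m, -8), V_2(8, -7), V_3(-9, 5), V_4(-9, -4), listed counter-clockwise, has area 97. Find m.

0

The doubled signed area Σ (x_i y_{i+1} − x_{i+1} y_i) is linear in m.
With m=0 it equals 194; the coefficient of m is -3 (from the two edges through V_1).
So -3·m + 194 = 2·97 = 194 ⇒ m = 0.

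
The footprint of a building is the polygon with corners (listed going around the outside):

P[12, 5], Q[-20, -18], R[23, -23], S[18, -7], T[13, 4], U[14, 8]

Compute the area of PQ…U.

598

Apply the shoelace (surveyor's) formula: 2A = Σ (x_i·y_{i+1} − x_{i+1}·y_i), indices taken mod 6.
Σ = (-116) + (874) + (253) + (163) + (48) + (-26) = 1196
Area = |Σ|/2 = 598.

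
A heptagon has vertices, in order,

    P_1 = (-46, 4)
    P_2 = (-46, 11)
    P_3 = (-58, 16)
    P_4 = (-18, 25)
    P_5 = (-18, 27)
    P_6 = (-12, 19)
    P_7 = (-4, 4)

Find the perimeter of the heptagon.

|P_1P_2| = √((0)² + (7)²) = √49 = 7
|P_2P_3| = √((-12)² + (5)²) = √169 = 13
|P_3P_4| = √((40)² + (9)²) = √1681 = 41
|P_4P_5| = √((0)² + (2)²) = √4 = 2
|P_5P_6| = √((6)² + (-8)²) = √100 = 10
|P_6P_7| = √((8)² + (-15)²) = √289 = 17
|P_7P_1| = √((-42)² + (0)²) = √1764 = 42
Perimeter = 7 + 13 + 41 + 2 + 10 + 17 + 42 = 132.

132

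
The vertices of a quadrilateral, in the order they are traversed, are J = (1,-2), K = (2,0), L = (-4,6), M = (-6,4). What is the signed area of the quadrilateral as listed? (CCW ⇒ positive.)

Apply the shoelace (surveyor's) formula: 2A = Σ (x_i·y_{i+1} − x_{i+1}·y_i), indices taken mod 4.
Cross-terms: 4, 12, 20, 8  ⇒  Σ = 44
Signed area = Σ/2 = 22 (positive ⇒ counter-clockwise traversal).

22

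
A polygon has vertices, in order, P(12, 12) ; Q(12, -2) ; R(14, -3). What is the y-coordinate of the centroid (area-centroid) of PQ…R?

7/3

Apply Gauss's area formula. First the cross-terms c_i = x_i·y_{i+1} − x_{i+1}·y_i:
  -168, -8, 204  ⇒  2A = 28, A = 14.
Then Σ (y_i + y_{i+1})·c_i = 196, so ȳ = 196 / (6·14) = 7/3.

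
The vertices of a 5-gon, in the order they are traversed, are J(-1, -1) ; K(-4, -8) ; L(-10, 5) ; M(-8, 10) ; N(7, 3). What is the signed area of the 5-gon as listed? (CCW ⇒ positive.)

-127

J→K: (-1)(-8) − (-4)(-1) = 4
K→L: (-4)(5) − (-10)(-8) = -100
L→M: (-10)(10) − (-8)(5) = -60
M→N: (-8)(3) − (7)(10) = -94
N→J: (7)(-1) − (-1)(3) = -4
Σ = -254
Signed area = Σ/2 = -127 (negative ⇒ clockwise traversal).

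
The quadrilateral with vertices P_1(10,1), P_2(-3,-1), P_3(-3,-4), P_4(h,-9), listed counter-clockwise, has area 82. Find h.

9

Write out the shoelace sum; only the two edges meeting at P_4 involve h:
2·Area = [((-3)·(-9) − h·(-4)) + (h·1 − 10·(-9))] + 2
       = 5·h + 119 = 164
⇒ h = 9.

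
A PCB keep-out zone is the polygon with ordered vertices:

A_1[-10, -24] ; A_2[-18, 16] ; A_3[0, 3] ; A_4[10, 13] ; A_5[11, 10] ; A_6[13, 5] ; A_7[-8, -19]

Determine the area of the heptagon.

A_1→A_2: (-10)(16) − (-18)(-24) = -592
A_2→A_3: (-18)(3) − (0)(16) = -54
A_3→A_4: (0)(13) − (10)(3) = -30
A_4→A_5: (10)(10) − (11)(13) = -43
A_5→A_6: (11)(5) − (13)(10) = -75
A_6→A_7: (13)(-19) − (-8)(5) = -207
A_7→A_1: (-8)(-24) − (-10)(-19) = 2
Σ = -999
Area = |Σ|/2 = 499.5.

499.5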